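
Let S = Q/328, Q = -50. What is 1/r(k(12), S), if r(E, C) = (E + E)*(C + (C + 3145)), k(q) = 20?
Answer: 41/5157300 ≈ 7.9499e-6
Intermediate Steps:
S = -25/164 (S = -50/328 = -50*1/328 = -25/164 ≈ -0.15244)
r(E, C) = 2*E*(3145 + 2*C) (r(E, C) = (2*E)*(C + (3145 + C)) = (2*E)*(3145 + 2*C) = 2*E*(3145 + 2*C))
1/r(k(12), S) = 1/(2*20*(3145 + 2*(-25/164))) = 1/(2*20*(3145 - 25/82)) = 1/(2*20*(257865/82)) = 1/(5157300/41) = 41/5157300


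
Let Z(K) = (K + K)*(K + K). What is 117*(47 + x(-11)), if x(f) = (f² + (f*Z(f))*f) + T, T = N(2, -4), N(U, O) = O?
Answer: 6871176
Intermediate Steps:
Z(K) = 4*K² (Z(K) = (2*K)*(2*K) = 4*K²)
T = -4
x(f) = -4 + f² + 4*f⁴ (x(f) = (f² + (f*(4*f²))*f) - 4 = (f² + (4*f³)*f) - 4 = (f² + 4*f⁴) - 4 = -4 + f² + 4*f⁴)
117*(47 + x(-11)) = 117*(47 + (-4 + (-11)² + 4*(-11)⁴)) = 117*(47 + (-4 + 121 + 4*14641)) = 117*(47 + (-4 + 121 + 58564)) = 117*(47 + 58681) = 117*58728 = 6871176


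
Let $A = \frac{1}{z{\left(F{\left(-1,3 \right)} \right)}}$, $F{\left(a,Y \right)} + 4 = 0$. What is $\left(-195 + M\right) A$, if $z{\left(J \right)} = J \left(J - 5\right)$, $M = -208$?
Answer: $- \frac{403}{36} \approx -11.194$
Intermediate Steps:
$F{\left(a,Y \right)} = -4$ ($F{\left(a,Y \right)} = -4 + 0 = -4$)
$z{\left(J \right)} = J \left(-5 + J\right)$
$A = \frac{1}{36}$ ($A = \frac{1}{\left(-4\right) \left(-5 - 4\right)} = \frac{1}{\left(-4\right) \left(-9\right)} = \frac{1}{36} \approx 0.027778$)
$\left(-195 + M\right) A = \left(-195 - 208\right) \frac{1}{36} = \left(-403\right) \frac{1}{36} = - \frac{403}{36}$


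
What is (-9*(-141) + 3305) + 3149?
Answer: 7723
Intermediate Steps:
(-9*(-141) + 3305) + 3149 = (1269 + 3305) + 3149 = 4574 + 3149 = 7723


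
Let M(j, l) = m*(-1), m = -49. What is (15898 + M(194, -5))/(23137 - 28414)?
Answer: -15947/5277 ≈ -3.0220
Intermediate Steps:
M(j, l) = 49 (M(j, l) = -49*(-1) = 49)
(15898 + M(194, -5))/(23137 - 28414) = (15898 + 49)/(23137 - 28414) = 15947/(-5277) = 15947*(-1/5277) = -15947/5277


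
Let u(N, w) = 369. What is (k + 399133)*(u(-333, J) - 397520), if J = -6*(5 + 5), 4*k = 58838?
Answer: -328715925435/2 ≈ -1.6436e+11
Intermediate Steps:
k = 29419/2 (k = (1/4)*58838 = 29419/2 ≈ 14710.)
J = -60 (J = -6*10 = -60)
(k + 399133)*(u(-333, J) - 397520) = (29419/2 + 399133)*(369 - 397520) = (827685/2)*(-397151) = -328715925435/2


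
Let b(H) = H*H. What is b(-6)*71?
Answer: 2556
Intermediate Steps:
b(H) = H**2
b(-6)*71 = (-6)**2*71 = 36*71 = 2556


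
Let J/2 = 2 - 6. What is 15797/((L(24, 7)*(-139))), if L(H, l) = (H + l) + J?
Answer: -15797/3197 ≈ -4.9412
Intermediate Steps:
J = -8 (J = 2*(2 - 6) = 2*(-4) = -8)
L(H, l) = -8 + H + l (L(H, l) = (H + l) - 8 = -8 + H + l)
15797/((L(24, 7)*(-139))) = 15797/(((-8 + 24 + 7)*(-139))) = 15797/((23*(-139))) = 15797/(-3197) = 15797*(-1/3197) = -15797/3197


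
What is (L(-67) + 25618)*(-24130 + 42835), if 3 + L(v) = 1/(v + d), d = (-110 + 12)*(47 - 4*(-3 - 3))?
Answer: 673175644134/1405 ≈ 4.7913e+8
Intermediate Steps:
d = -6958 (d = -98*(47 - 4*(-6)) = -98*(47 + 24) = -98*71 = -6958)
L(v) = -3 + 1/(-6958 + v) (L(v) = -3 + 1/(v - 6958) = -3 + 1/(-6958 + v))
(L(-67) + 25618)*(-24130 + 42835) = ((20875 - 3*(-67))/(-6958 - 67) + 25618)*(-24130 + 42835) = ((20875 + 201)/(-7025) + 25618)*18705 = (-1/7025*21076 + 25618)*18705 = (-21076/7025 + 25618)*18705 = (179945374/7025)*18705 = 673175644134/1405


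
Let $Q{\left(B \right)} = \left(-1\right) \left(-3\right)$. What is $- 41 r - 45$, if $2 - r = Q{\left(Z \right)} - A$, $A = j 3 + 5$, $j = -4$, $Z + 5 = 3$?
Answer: $283$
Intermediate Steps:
$Z = -2$ ($Z = -5 + 3 = -2$)
$A = -7$ ($A = \left(-4\right) 3 + 5 = -12 + 5 = -7$)
$Q{\left(B \right)} = 3$
$r = -8$ ($r = 2 - \left(3 - -7\right) = 2 - \left(3 + 7\right) = 2 - 10 = -8$)
$- 41 r - 45 = \left(-41\right) \left(-8\right) - 45 = 328 - 45 = 283$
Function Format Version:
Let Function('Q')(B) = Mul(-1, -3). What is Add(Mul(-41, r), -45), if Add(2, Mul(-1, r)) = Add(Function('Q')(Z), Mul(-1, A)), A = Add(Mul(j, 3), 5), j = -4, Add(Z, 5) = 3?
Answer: 283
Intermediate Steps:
Z = -2 (Z = Add(-5, 3) = -2)
A = -7 (A = Add(Mul(-4, 3), 5) = Add(-12, 5) = -7)
Function('Q')(B) = 3
r = -8 (r = Add(2, Mul(-1, Add(3, Mul(-1, -7)))) = Add(2, Mul(-1, Add(3, 7))) = Add(2, Mul(-1, 10)) = Add(2, -10) = -8)
Add(Mul(-41, r), -45) = Add(Mul(-41, -8), -45) = Add(328, -45) = 283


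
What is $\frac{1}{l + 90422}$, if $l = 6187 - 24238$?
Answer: $\frac{1}{72371} \approx 1.3818 \cdot 10^{-5}$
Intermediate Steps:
$l = -18051$ ($l = 6187 - 24238 = -18051$)
$\frac{1}{l + 90422} = \frac{1}{-18051 + 90422} = \frac{1}{72371}$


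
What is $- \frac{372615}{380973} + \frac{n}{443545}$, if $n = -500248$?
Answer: $- \frac{118617500493}{56326223095} \approx -2.1059$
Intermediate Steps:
$- \frac{372615}{380973} + \frac{n}{443545} = - \frac{372615}{380973} - \frac{500248}{443545} = \left(-372615\right) \frac{1}{380973} - \frac{500248}{443545} = - \frac{124205}{126991} - \frac{500248}{443545} = - \frac{118617500493}{56326223095}$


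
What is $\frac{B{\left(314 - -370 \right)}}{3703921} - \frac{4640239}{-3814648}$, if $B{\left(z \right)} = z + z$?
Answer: $\frac{17192297115583}{14129154834808} \approx 1.2168$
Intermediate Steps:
$B{\left(z \right)} = 2 z$
$\frac{B{\left(314 - -370 \right)}}{3703921} - \frac{4640239}{-3814648} = \frac{2 \left(314 - -370\right)}{3703921} - \frac{4640239}{-3814648} = 2 \left(314 + 370\right) \frac{1}{3703921} - - \frac{4640239}{3814648} = 2 \cdot 684 \cdot \frac{1}{3703921} + \frac{4640239}{3814648} = 1368 \cdot \frac{1}{3703921} + \frac{4640239}{3814648} = \frac{1368}{3703921} + \frac{4640239}{3814648} = \frac{17192297115583}{14129154834808}$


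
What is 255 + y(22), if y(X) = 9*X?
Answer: 453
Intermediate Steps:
255 + y(22) = 255 + 9*22 = 255 + 198 = 453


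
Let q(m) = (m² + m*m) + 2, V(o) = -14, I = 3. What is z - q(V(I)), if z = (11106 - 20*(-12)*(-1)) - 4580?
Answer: 5892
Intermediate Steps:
q(m) = 2 + 2*m² (q(m) = (m² + m²) + 2 = 2*m² + 2 = 2 + 2*m²)
z = 6286 (z = (11106 + 240*(-1)) - 4580 = (11106 - 240) - 4580 = 10866 - 4580 = 6286)
z - q(V(I)) = 6286 - (2 + 2*(-14)²) = 6286 - (2 + 2*196) = 6286 - (2 + 392) = 6286 - 1*394 = 6286 - 394 = 5892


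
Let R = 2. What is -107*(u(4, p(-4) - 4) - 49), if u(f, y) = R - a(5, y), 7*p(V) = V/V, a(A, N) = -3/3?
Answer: 4922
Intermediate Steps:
a(A, N) = -1 (a(A, N) = -3*⅓ = -1)
p(V) = ⅐ (p(V) = (V/V)/7 = (⅐)*1 = ⅐)
u(f, y) = 3 (u(f, y) = 2 - 1*(-1) = 2 + 1 = 3)
-107*(u(4, p(-4) - 4) - 49) = -107*(3 - 49) = -107*(-46) = 4922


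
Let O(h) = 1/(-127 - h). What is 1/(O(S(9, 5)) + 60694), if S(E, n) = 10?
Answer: 137/8315077 ≈ 1.6476e-5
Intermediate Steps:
1/(O(S(9, 5)) + 60694) = 1/(-1/(127 + 10) + 60694) = 1/(-1/137 + 60694) = 1/(8315077/137) = 137/8315077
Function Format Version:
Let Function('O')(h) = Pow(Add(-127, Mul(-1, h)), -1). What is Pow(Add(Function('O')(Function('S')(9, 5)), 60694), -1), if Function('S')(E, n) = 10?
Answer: Rational(137, 8315077) ≈ 1.6476e-5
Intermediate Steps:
Pow(Add(Function('O')(Function('S')(9, 5)), 60694), -1) = Pow(Add(Mul(-1, Pow(Add(127, 10), -1)), 60694), -1) = Pow(Add(Mul(-1, Pow(137, -1)), 60694), -1) = Pow(Add(Mul(-1, Rational(1, 137)), 60694), -1) = Pow(Add(Rational(-1, 137), 60694), -1) = Pow(Rational(8315077, 137), -1) = Rational(137, 8315077)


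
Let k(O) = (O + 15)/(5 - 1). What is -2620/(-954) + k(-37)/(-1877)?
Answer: 4922987/1790658 ≈ 2.7493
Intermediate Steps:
k(O) = 15/4 + O/4 (k(O) = (15 + O)/4 = (15 + O)*(¼) = 15/4 + O/4)
-2620/(-954) + k(-37)/(-1877) = -2620/(-954) + (15/4 + (¼)*(-37))/(-1877) = -2620*(-1/954) + (15/4 - 37/4)*(-1/1877) = 1310/477 - 11/2*(-1/1877) = 1310/477 + 11/3754 = 4922987/1790658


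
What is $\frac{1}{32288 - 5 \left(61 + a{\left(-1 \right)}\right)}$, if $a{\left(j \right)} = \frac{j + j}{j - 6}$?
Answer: $\frac{7}{223871} \approx 3.1268 \cdot 10^{-5}$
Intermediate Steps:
$a{\left(j \right)} = \frac{2 j}{-6 + j}$
$\frac{1}{32288 - 5 \left(61 + a{\left(-1 \right)}\right)} = \frac{1}{32288 - 5 \left(61 + 2 \left(-1\right) \frac{1}{-6 - 1}\right)} = \frac{1}{32288 - 5 \left(61 + 2 \left(-1\right) \frac{1}{-7}\right)} = \frac{1}{32288 - 5 \left(61 + 2 \left(-1\right) \left(- \frac{1}{7}\right)\right)} = \frac{1}{32288 - 5 \left(61 + \frac{2}{7}\right)} = \frac{1}{32288 - \frac{2145}{7}} = \frac{1}{\frac{223871}{7}} = \frac{7}{223871}$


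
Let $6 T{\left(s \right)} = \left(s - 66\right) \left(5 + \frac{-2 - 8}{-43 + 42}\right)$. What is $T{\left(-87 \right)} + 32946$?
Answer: $\frac{65127}{2} \approx 32564.0$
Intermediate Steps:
$T{\left(s \right)} = -165 + \frac{5 s}{2}$ ($T{\left(s \right)} = \frac{\left(s - 66\right) \left(5 + \frac{-2 - 8}{-43 + 42}\right)}{6} = \frac{\left(-66 + s\right) \left(5 - \frac{10}{-1}\right)}{6} = \frac{\left(-66 + s\right) \left(5 - -10\right)}{6} = \frac{\left(-66 + s\right) \left(5 + 10\right)}{6} = \frac{\left(-66 + s\right) 15}{6} = \frac{-990 + 15 s}{6} = -165 + \frac{5 s}{2}$)
$T{\left(-87 \right)} + 32946 = \left(-165 + \frac{5}{2} \left(-87\right)\right) + 32946 = \left(-165 - \frac{435}{2}\right) + 32946 = - \frac{765}{2} + 32946 = \frac{65127}{2}$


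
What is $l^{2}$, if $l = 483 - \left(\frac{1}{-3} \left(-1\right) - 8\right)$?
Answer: $\frac{2166784}{9} \approx 2.4075 \cdot 10^{5}$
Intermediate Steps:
$l = \frac{1472}{3}$ ($l = 483 - \left(\left(- \frac{1}{3}\right) \left(-1\right) - 8\right) = 483 - \left(\frac{1}{3} - 8\right) = 483 - - \frac{23}{3} = 483 + \frac{23}{3} = \frac{1472}{3} \approx 490.67$)
$l^{2} = \left(\frac{1472}{3}\right)^{2} = \frac{2166784}{9}$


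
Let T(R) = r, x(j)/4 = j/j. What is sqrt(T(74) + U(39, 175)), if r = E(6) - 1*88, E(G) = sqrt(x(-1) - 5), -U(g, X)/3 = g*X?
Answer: sqrt(-20563 + I) ≈ 0.003 + 143.4*I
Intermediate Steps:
x(j) = 4 (x(j) = 4*(j/j) = 4*1 = 4)
U(g, X) = -3*X*g (U(g, X) = -3*g*X = -3*X*g)
E(G) = I (E(G) = sqrt(4 - 5) = sqrt(-1) = I)
r = -88 + I (r = I - 1*88 = I - 88 = -88 + I ≈ -88.0 + 1.0*I)
T(R) = -88 + I
sqrt(T(74) + U(39, 175)) = sqrt((-88 + I) - 3*175*39) = sqrt((-88 + I) - 20475) = sqrt(-20563 + I)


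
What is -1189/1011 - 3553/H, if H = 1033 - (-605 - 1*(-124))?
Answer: -5392229/1530654 ≈ -3.5228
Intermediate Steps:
H = 1514 (H = 1033 - (-605 + 124) = 1033 - 1*(-481) = 1033 + 481 = 1514)
-1189/1011 - 3553/H = -1189/1011 - 3553/1514 = -5392229/1530654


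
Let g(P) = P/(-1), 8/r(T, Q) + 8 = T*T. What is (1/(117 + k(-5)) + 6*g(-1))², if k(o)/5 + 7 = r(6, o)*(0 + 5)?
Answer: 14070001/389376 ≈ 36.135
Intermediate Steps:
r(T, Q) = 8/(-8 + T²) (r(T, Q) = 8/(-8 + T*T) = 8/(-8 + T²))
g(P) = -P (g(P) = P*(-1) = -P)
k(o) = -195/7 (k(o) = -35 + 5*((8/(-8 + 6²))*(0 + 5)) = -35 + 5*((8/(-8 + 36))*5) = -35 + 5*((8/28)*5) = -35 + 5*((8*(1/28))*5) = -35 + 5*((2/7)*5) = -35 + 5*(10/7) = -35 + 50/7 = -195/7)
(1/(117 + k(-5)) + 6*g(-1))² = (1/(117 - 195/7) + 6*(-1*(-1)))² = (1/(624/7) + 6*1)² = (7/624 + 6)² = (3751/624)² = 14070001/389376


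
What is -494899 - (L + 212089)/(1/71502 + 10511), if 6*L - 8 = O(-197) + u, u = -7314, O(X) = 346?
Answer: -371960148420535/751557523 ≈ -4.9492e+5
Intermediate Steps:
L = -1160 (L = 4/3 + (346 - 7314)/6 = 4/3 + (⅙)*(-6968) = 4/3 - 3484/3 = -1160)
-494899 - (L + 212089)/(1/71502 + 10511) = -494899 - (-1160 + 212089)/(1/71502 + 10511) = -494899 - 210929/(1/71502 + 10511) = -494899 - 210929/751557523/71502 = -494899 - 210929*71502/751557523 = -494899 - 1*15081845358/751557523 = -494899 - 15081845358/751557523 = -371960148420535/751557523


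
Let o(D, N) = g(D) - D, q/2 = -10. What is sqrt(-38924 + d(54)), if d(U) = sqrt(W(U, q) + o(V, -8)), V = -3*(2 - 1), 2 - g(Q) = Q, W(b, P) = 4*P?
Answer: sqrt(-38924 + 6*I*sqrt(2)) ≈ 0.021 + 197.29*I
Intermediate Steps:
q = -20 (q = 2*(-10) = -20)
g(Q) = 2 - Q
V = -3 (V = -3*1 = -3)
o(D, N) = 2 - 2*D (o(D, N) = (2 - D) - D = 2 - 2*D)
d(U) = 6*I*sqrt(2) (d(U) = sqrt(4*(-20) + (2 - 2*(-3))) = sqrt(-80 + (2 + 6)) = sqrt(-80 + 8) = sqrt(-72) = 6*I*sqrt(2))
sqrt(-38924 + d(54)) = sqrt(-38924 + 6*I*sqrt(2))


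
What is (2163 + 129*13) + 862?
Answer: 4702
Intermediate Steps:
(2163 + 129*13) + 862 = (2163 + 1677) + 862 = 3840 + 862 = 4702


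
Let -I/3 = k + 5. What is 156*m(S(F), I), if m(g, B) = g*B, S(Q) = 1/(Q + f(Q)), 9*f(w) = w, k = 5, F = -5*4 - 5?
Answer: 4212/25 ≈ 168.48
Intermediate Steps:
F = -25 (F = -20 - 5 = -25)
f(w) = w/9
S(Q) = 9/(10*Q) (S(Q) = 1/(Q + Q/9) = 1/(10*Q/9) = 9/(10*Q))
I = -30 (I = -3*(5 + 5) = -3*10 = -30)
m(g, B) = B*g
156*m(S(F), I) = 156*(-27/(-25)) = 156*(-27*(-1)/25) = 156*(-30*(-9/250)) = 156*(27/25) = 4212/25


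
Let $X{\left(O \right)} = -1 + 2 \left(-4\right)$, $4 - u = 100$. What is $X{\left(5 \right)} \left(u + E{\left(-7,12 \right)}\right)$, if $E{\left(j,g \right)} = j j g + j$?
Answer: $-4365$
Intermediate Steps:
$E{\left(j,g \right)} = j + g j^{2}$ ($E{\left(j,g \right)} = j^{2} g + j = g j^{2} + j = j + g j^{2}$)
$u = -96$ ($u = 4 - 100 = -96$)
$X{\left(O \right)} = -9$ ($X{\left(O \right)} = -1 - 8 = -9$)
$X{\left(5 \right)} \left(u + E{\left(-7,12 \right)}\right) = - 9 \left(-96 - 7 \left(1 + 12 \left(-7\right)\right)\right) = - 9 \left(-96 - 7 \left(1 - 84\right)\right) = - 9 \left(-96 - -581\right) = - 9 \left(-96 + 581\right) = \left(-9\right) 485 = -4365$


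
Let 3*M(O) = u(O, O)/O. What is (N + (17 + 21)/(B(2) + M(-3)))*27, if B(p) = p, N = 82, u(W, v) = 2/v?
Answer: 75843/28 ≈ 2708.7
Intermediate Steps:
M(O) = 2/(3*O**2) (M(O) = ((2/O)/O)/3 = (2/O**2)/3 = 2/(3*O**2))
(N + (17 + 21)/(B(2) + M(-3)))*27 = (82 + (17 + 21)/(2 + (2/3)/(-3)**2))*27 = (82 + 38/(2 + (2/3)*(1/9)))*27 = (82 + 38/(2 + 2/27))*27 = (82 + 38/(56/27))*27 = (82 + 38*(27/56))*27 = (82 + 513/28)*27 = (2809/28)*27 = 75843/28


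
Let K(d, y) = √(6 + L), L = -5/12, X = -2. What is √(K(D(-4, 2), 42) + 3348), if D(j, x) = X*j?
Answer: √(120528 + 6*√201)/6 ≈ 57.882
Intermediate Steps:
L = -5/12 (L = -5*1/12 = -5/12 ≈ -0.41667)
D(j, x) = -2*j
K(d, y) = √201/6 (K(d, y) = √(6 - 5/12) = √(67/12) = √201/6)
√(K(D(-4, 2), 42) + 3348) = √(√201/6 + 3348) = √(3348 + √201/6)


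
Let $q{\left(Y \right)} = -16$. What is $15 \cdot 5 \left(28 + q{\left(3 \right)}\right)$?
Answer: $900$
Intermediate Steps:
$15 \cdot 5 \left(28 + q{\left(3 \right)}\right) = 15 \cdot 5 \left(28 - 16\right) = 75 \cdot 12 = 900$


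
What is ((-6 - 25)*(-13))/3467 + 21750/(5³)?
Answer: 603661/3467 ≈ 174.12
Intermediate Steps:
((-6 - 25)*(-13))/3467 + 21750/(5³) = -31*(-13)*(1/3467) + 21750/125 = 403*(1/3467) + 21750*(1/125) = 403/3467 + 174 = 603661/3467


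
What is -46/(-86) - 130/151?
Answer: -2117/6493 ≈ -0.32604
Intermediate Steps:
-46/(-86) - 130/151 = -46*(-1/86) - 130*1/151 = 23/43 - 130/151 = -2117/6493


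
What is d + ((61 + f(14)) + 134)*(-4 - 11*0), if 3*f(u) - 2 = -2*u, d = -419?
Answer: -3493/3 ≈ -1164.3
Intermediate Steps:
f(u) = ⅔ - 2*u/3 (f(u) = ⅔ + (-2*u)/3 = ⅔ - 2*u/3)
d + ((61 + f(14)) + 134)*(-4 - 11*0) = -419 + ((61 + (⅔ - ⅔*14)) + 134)*(-4 - 11*0) = -419 + ((61 + (⅔ - 28/3)) + 134)*(-4 + 0) = -419 + ((61 - 26/3) + 134)*(-4) = -419 + (157/3 + 134)*(-4) = -419 + (559/3)*(-4) = -419 - 2236/3 = -3493/3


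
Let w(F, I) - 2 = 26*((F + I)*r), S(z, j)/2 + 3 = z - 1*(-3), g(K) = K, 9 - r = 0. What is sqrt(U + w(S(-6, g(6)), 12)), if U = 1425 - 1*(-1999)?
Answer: sqrt(3426) ≈ 58.532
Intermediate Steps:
r = 9 (r = 9 - 1*0 = 9 + 0 = 9)
S(z, j) = 2*z (S(z, j) = -6 + 2*(z - 1*(-3)) = -6 + 2*(z + 3) = -6 + 2*(3 + z) = -6 + (6 + 2*z) = 2*z)
U = 3424 (U = 1425 + 1999 = 3424)
w(F, I) = 2 + 234*F + 234*I (w(F, I) = 2 + 26*((F + I)*9) = 2 + 26*(9*F + 9*I) = 2 + (234*F + 234*I) = 2 + 234*F + 234*I)
sqrt(U + w(S(-6, g(6)), 12)) = sqrt(3424 + (2 + 234*(2*(-6)) + 234*12)) = sqrt(3424 + (2 + 234*(-12) + 2808)) = sqrt(3424 + (2 - 2808 + 2808)) = sqrt(3424 + 2) = sqrt(3426)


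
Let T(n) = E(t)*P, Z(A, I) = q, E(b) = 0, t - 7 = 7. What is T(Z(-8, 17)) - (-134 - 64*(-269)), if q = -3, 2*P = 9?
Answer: -17082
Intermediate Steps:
t = 14 (t = 7 + 7 = 14)
P = 9/2 (P = (½)*9 = 9/2 ≈ 4.5000)
Z(A, I) = -3
T(n) = 0 (T(n) = 0*(9/2) = 0)
T(Z(-8, 17)) - (-134 - 64*(-269)) = 0 - (-134 - 64*(-269)) = 0 - (-134 + 17216) = 0 - 1*17082 = 0 - 17082 = -17082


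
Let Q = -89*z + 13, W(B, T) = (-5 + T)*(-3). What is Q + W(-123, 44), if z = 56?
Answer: -5088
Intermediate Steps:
W(B, T) = 15 - 3*T
Q = -4971 (Q = -89*56 + 13 = -4984 + 13 = -4971)
Q + W(-123, 44) = -4971 + (15 - 3*44) = -4971 + (15 - 132) = -4971 - 117 = -5088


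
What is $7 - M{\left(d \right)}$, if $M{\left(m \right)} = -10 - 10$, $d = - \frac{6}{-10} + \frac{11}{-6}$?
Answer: $27$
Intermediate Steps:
$d = - \frac{37}{30}$ ($d = \left(-6\right) \left(- \frac{1}{10}\right) + 11 \left(- \frac{1}{6}\right) = \frac{3}{5} - \frac{11}{6} = - \frac{37}{30} \approx -1.2333$)
$M{\left(m \right)} = -20$
$7 - M{\left(d \right)} = 7 - -20 = 7 + 20 = 27$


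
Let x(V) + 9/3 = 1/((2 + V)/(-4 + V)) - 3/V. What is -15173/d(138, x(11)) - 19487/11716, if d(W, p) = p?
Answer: 25413042707/4580956 ≈ 5547.5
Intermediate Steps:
x(V) = -3 - 3/V + (-4 + V)/(2 + V) (x(V) = -3 + (1/((2 + V)/(-4 + V)) - 3/V) = -3 + (1*((-4 + V)/(2 + V)) - 3/V) = -3 + ((-4 + V)/(2 + V) - 3/V) = -3 + (-3/V + (-4 + V)/(2 + V)) = -3 - 3/V + (-4 + V)/(2 + V))
-15173/d(138, x(11)) - 19487/11716 = -15173*11*(2 + 11)/(-6 - 13*11 - 2*11²) - 19487/11716 = -15173*143/(-6 - 143 - 2*121) - 19487*1/11716 = -15173*143/(-6 - 143 - 242) - 19487/11716 = -15173/((1/11)*(1/13)*(-391)) - 19487/11716 = -15173/(-391/143) - 19487/11716 = -15173*(-143/391) - 19487/11716 = 2169739/391 - 19487/11716 = 25413042707/4580956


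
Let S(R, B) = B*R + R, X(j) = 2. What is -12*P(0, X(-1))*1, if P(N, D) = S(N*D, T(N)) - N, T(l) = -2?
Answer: 0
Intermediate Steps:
S(R, B) = R + B*R
P(N, D) = -N - D*N (P(N, D) = (N*D)*(1 - 2) - N = (D*N)*(-1) - N = -D*N - N = -N - D*N)
-12*P(0, X(-1))*1 = -0*(-1 - 1*2)*1 = -0*(-1 - 2)*1 = -0*(-3)*1 = -12*0*1 = 0*1 = 0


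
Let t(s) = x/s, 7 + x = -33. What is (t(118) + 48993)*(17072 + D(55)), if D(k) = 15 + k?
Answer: 49550099514/59 ≈ 8.3983e+8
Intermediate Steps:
x = -40 (x = -7 - 33 = -40)
t(s) = -40/s
(t(118) + 48993)*(17072 + D(55)) = (-40/118 + 48993)*(17072 + (15 + 55)) = (-40*1/118 + 48993)*(17072 + 70) = (-20/59 + 48993)*17142 = (2890567/59)*17142 = 49550099514/59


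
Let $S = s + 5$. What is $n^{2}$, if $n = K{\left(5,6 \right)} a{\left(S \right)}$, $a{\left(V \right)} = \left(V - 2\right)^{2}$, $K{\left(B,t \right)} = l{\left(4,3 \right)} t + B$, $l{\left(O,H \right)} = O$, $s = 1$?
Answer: $215296$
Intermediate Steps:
$K{\left(B,t \right)} = B + 4 t$ ($K{\left(B,t \right)} = 4 t + B = B + 4 t$)
$S = 6$ ($S = 1 + 5 = 6$)
$a{\left(V \right)} = \left(-2 + V\right)^{2}$
$n = 464$ ($n = \left(5 + 4 \cdot 6\right) \left(-2 + 6\right)^{2} = \left(5 + 24\right) 4^{2} = 29 \cdot 16 = 464$)
$n^{2} = 464^{2} = 215296$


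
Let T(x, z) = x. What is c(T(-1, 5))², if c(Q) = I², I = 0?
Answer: 0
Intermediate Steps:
c(Q) = 0 (c(Q) = 0² = 0)
c(T(-1, 5))² = 0² = 0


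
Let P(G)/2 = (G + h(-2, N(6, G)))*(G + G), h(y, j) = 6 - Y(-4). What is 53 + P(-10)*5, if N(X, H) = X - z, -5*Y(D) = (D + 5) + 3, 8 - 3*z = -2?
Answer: 693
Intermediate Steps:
z = 10/3 (z = 8/3 - ⅓*(-2) = 8/3 + ⅔ = 10/3 ≈ 3.3333)
Y(D) = -8/5 - D/5 (Y(D) = -((D + 5) + 3)/5 = -((5 + D) + 3)/5 = -(8 + D)/5 = -8/5 - D/5)
N(X, H) = -10/3 + X (N(X, H) = X - 1*10/3 = X - 10/3 = -10/3 + X)
h(y, j) = 34/5 (h(y, j) = 6 - (-8/5 - ⅕*(-4)) = 6 - (-8/5 + ⅘) = 6 - 1*(-⅘) = 6 + ⅘ = 34/5)
P(G) = 4*G*(34/5 + G) (P(G) = 2*((G + 34/5)*(G + G)) = 2*((34/5 + G)*(2*G)) = 2*(2*G*(34/5 + G)) = 4*G*(34/5 + G))
53 + P(-10)*5 = 53 + ((⅘)*(-10)*(34 + 5*(-10)))*5 = 53 + ((⅘)*(-10)*(34 - 50))*5 = 53 + ((⅘)*(-10)*(-16))*5 = 53 + 128*5 = 53 + 640 = 693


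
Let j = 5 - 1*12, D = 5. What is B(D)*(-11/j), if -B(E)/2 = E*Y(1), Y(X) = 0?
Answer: 0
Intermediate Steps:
j = -7 (j = 5 - 12 = -7)
B(E) = 0 (B(E) = -2*E*0 = -2*0 = 0)
B(D)*(-11/j) = 0*(-11/(-7)) = 0*(-11*(-1/7)) = 0*(11/7) = 0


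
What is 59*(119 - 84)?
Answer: 2065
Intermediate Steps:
59*(119 - 84) = 59*35 = 2065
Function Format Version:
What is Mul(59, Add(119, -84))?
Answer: 2065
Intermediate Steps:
Mul(59, Add(119, -84)) = Mul(59, 35) = 2065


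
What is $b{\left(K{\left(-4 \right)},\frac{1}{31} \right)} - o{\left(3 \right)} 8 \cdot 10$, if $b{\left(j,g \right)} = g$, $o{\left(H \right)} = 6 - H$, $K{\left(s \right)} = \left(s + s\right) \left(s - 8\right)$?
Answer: $- \frac{7439}{31} \approx -239.97$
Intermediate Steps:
$K{\left(s \right)} = 2 s \left(-8 + s\right)$
$b{\left(K{\left(-4 \right)},\frac{1}{31} \right)} - o{\left(3 \right)} 8 \cdot 10 = \frac{1}{31} - \left(6 - 3\right) 8 \cdot 10 = \frac{1}{31} - 3 \cdot 8 \cdot 10 = \frac{1}{31} - 24 \cdot 10 = \frac{1}{31} - 240 = - \frac{7439}{31}$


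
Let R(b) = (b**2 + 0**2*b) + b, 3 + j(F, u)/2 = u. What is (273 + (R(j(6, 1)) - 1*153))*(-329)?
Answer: -43428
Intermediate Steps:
j(F, u) = -6 + 2*u
R(b) = b + b**2 (R(b) = (b**2 + 0*b) + b = (b**2 + 0) + b = b**2 + b = b + b**2)
(273 + (R(j(6, 1)) - 1*153))*(-329) = (273 + ((-6 + 2*1)*(1 + (-6 + 2*1)) - 1*153))*(-329) = (273 + ((-6 + 2)*(1 + (-6 + 2)) - 153))*(-329) = (273 + (-4*(1 - 4) - 153))*(-329) = (273 + (-4*(-3) - 153))*(-329) = (273 + (12 - 153))*(-329) = (273 - 141)*(-329) = 132*(-329) = -43428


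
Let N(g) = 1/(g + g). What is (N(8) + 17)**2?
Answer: 74529/256 ≈ 291.13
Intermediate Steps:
N(g) = 1/(2*g)
(N(8) + 17)**2 = ((1/2)/8 + 17)**2 = ((1/2)*(1/8) + 17)**2 = (1/16 + 17)**2 = (273/16)**2 = 74529/256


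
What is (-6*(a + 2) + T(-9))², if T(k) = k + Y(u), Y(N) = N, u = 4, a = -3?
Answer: 1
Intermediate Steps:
T(k) = 4 + k (T(k) = k + 4 = 4 + k)
(-6*(a + 2) + T(-9))² = (-6*(-3 + 2) + (4 - 9))² = (-6*(-1) - 5)² = (6 - 5)² = 1² = 1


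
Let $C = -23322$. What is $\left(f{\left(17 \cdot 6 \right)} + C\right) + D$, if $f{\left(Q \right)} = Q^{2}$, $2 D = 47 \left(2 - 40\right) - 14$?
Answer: $-13818$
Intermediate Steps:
$D = -900$ ($D = \frac{47 \left(2 - 40\right) - 14}{2} = \frac{47 \left(-38\right) - 14}{2} = \frac{-1786 - 14}{2} = \frac{1}{2} \left(-1800\right) = -900$)
$\left(f{\left(17 \cdot 6 \right)} + C\right) + D = \left(\left(17 \cdot 6\right)^{2} - 23322\right) - 900 = \left(102^{2} - 23322\right) - 900 = \left(10404 - 23322\right) - 900 = -12918 - 900 = -13818$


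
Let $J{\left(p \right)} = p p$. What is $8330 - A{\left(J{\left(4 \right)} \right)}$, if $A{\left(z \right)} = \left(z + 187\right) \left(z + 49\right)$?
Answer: $-4865$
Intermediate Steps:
$J{\left(p \right)} = p^{2}$
$A{\left(z \right)} = \left(49 + z\right) \left(187 + z\right)$ ($A{\left(z \right)} = \left(187 + z\right) \left(49 + z\right) = \left(49 + z\right) \left(187 + z\right)$)
$8330 - A{\left(J{\left(4 \right)} \right)} = 8330 - \left(9163 + \left(4^{2}\right)^{2} + 236 \cdot 4^{2}\right) = 8330 - \left(9163 + 16^{2} + 236 \cdot 16\right) = 8330 - \left(9163 + 256 + 3776\right) = 8330 - 13195 = -4865$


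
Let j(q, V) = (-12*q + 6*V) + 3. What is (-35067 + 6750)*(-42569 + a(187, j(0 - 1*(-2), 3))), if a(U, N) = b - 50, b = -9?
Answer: 1207097076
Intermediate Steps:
j(q, V) = 3 - 12*q + 6*V
a(U, N) = -59 (a(U, N) = -9 - 50 = -59)
(-35067 + 6750)*(-42569 + a(187, j(0 - 1*(-2), 3))) = (-35067 + 6750)*(-42569 - 59) = -28317*(-42628) = 1207097076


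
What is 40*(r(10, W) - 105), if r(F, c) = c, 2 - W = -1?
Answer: -4080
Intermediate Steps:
W = 3 (W = 2 - 1*(-1) = 2 + 1 = 3)
40*(r(10, W) - 105) = 40*(3 - 105) = 40*(-102) = -4080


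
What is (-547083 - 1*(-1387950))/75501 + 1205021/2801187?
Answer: 271822888850/23499157743 ≈ 11.567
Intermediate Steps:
(-547083 - 1*(-1387950))/75501 + 1205021/2801187 = (-547083 + 1387950)*(1/75501) + 1205021*(1/2801187) = 840867*(1/75501) + 1205021/2801187 = 280289/25167 + 1205021/2801187 = 271822888850/23499157743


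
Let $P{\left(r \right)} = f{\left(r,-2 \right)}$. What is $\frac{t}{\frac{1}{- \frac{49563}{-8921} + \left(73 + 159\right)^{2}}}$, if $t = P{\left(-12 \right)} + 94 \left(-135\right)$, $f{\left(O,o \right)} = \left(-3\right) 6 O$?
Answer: $- \frac{544562071578}{811} \approx -6.7147 \cdot 10^{8}$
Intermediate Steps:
$f{\left(O,o \right)} = - 18 O$
$P{\left(r \right)} = - 18 r$
$t = -12474$ ($t = \left(-18\right) \left(-12\right) + 94 \left(-135\right) = 216 - 12690 = -12474$)
$\frac{t}{\frac{1}{- \frac{49563}{-8921} + \left(73 + 159\right)^{2}}} = - \frac{12474}{\frac{1}{- \frac{49563}{-8921} + \left(73 + 159\right)^{2}}} = - \frac{12474}{\frac{1}{\left(-49563\right) \left(- \frac{1}{8921}\right) + 232^{2}}} = - \frac{12474}{\frac{1}{\frac{49563}{8921} + 53824}} = - \frac{12474}{\frac{1}{\frac{480213467}{8921}}} = - \frac{12474}{\frac{8921}{480213467}} = \left(-12474\right) \frac{480213467}{8921} = - \frac{544562071578}{811}$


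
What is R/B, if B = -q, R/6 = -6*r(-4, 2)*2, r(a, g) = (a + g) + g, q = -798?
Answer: 0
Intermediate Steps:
r(a, g) = a + 2*g
R = 0 (R = 6*(-6*(-4 + 2*2)*2) = 6*(-6*(-4 + 4)*2) = 6*(-6*0*2) = 6*(0*2) = 6*0 = 0)
B = 798 (B = -1*(-798) = 798)
R/B = 0/798 = 0*(1/798) = 0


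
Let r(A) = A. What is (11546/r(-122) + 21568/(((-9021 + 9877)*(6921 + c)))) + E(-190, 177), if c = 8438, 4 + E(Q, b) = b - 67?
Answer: 1139049665/100248193 ≈ 11.362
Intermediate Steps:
E(Q, b) = -71 + b (E(Q, b) = -4 + (b - 67) = -4 + (-67 + b) = -71 + b)
(11546/r(-122) + 21568/(((-9021 + 9877)*(6921 + c)))) + E(-190, 177) = (11546/(-122) + 21568/(((-9021 + 9877)*(6921 + 8438)))) + (-71 + 177) = (11546*(-1/122) + 21568/((856*15359))) + 106 = (-5773/61 + 21568/13147304) + 106 = (-5773/61 + 21568*(1/13147304)) + 106 = (-5773/61 + 2696/1643413) + 106 = -9487258793/100248193 + 106 = 1139049665/100248193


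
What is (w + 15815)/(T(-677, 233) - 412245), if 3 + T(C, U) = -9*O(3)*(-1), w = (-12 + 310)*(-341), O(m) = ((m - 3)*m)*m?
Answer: 28601/137416 ≈ 0.20813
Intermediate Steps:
O(m) = m**2*(-3 + m) (O(m) = ((-3 + m)*m)*m = (m*(-3 + m))*m = m**2*(-3 + m))
w = -101618 (w = 298*(-341) = -101618)
T(C, U) = -3 (T(C, U) = -3 - 9*(3**2*(-3 + 3))*(-1) = -3 - 9*(9*0)*(-1) = -3 - 9*0*(-1) = -3 - 0*(-1) = -3 - 1*0 = -3 + 0 = -3)
(w + 15815)/(T(-677, 233) - 412245) = (-101618 + 15815)/(-3 - 412245) = -85803/(-412248) = -85803*(-1/412248) = 28601/137416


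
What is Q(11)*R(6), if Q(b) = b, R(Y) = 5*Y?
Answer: 330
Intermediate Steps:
Q(11)*R(6) = 11*(5*6) = 11*30 = 330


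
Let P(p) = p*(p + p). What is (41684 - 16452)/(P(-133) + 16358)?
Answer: 3154/6467 ≈ 0.48771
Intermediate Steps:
P(p) = 2*p² (P(p) = p*(2*p) = 2*p²)
(41684 - 16452)/(P(-133) + 16358) = (41684 - 16452)/(2*(-133)² + 16358) = 25232/(2*17689 + 16358) = 25232/(35378 + 16358) = 25232/51736 = 25232*(1/51736) = 3154/6467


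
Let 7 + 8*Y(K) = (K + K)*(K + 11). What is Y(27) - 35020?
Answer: -278115/8 ≈ -34764.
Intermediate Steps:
Y(K) = -7/8 + K*(11 + K)/4 (Y(K) = -7/8 + ((K + K)*(K + 11))/8 = -7/8 + ((2*K)*(11 + K))/8 = -7/8 + (2*K*(11 + K))/8 = -7/8 + K*(11 + K)/4)
Y(27) - 35020 = (-7/8 + (¼)*27² + (11/4)*27) - 35020 = (-7/8 + (¼)*729 + 297/4) - 35020 = (-7/8 + 729/4 + 297/4) - 35020 = 2045/8 - 35020 = -278115/8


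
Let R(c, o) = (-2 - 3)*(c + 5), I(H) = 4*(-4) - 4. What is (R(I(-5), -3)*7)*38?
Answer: 19950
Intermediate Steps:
I(H) = -20 (I(H) = -16 - 4 = -20)
R(c, o) = -25 - 5*c (R(c, o) = -5*(5 + c) = -25 - 5*c)
(R(I(-5), -3)*7)*38 = ((-25 - 5*(-20))*7)*38 = ((-25 + 100)*7)*38 = (75*7)*38 = 525*38 = 19950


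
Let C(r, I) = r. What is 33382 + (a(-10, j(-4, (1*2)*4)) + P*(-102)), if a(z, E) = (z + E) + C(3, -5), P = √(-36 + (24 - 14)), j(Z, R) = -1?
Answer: 33374 - 102*I*√26 ≈ 33374.0 - 520.1*I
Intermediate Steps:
P = I*√26 (P = √(-36 + 10) = √(-26) = I*√26 ≈ 5.099*I)
a(z, E) = 3 + E + z (a(z, E) = (z + E) + 3 = (E + z) + 3 = 3 + E + z)
33382 + (a(-10, j(-4, (1*2)*4)) + P*(-102)) = 33382 + ((3 - 1 - 10) + (I*√26)*(-102)) = 33382 + (-8 - 102*I*√26) = 33374 - 102*I*√26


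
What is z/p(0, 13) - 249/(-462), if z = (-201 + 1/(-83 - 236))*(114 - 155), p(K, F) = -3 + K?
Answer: -36797659/13398 ≈ -2746.5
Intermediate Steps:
z = 2628920/319 (z = (-201 + 1/(-319))*(-41) = (-201 - 1/319)*(-41) = -64120/319*(-41) = 2628920/319 ≈ 8241.1)
z/p(0, 13) - 249/(-462) = 2628920/(319*(-3 + 0)) - 249/(-462) = (2628920/319)/(-3) - 249*(-1/462) = (2628920/319)*(-⅓) + 83/154 = -2628920/957 + 83/154 = -36797659/13398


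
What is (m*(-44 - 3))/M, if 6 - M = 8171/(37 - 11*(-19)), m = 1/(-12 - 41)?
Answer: -11562/354835 ≈ -0.032584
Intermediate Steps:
m = -1/53 (m = 1/(-53) = -1/53 ≈ -0.018868)
M = -6695/246 (M = 6 - 8171/(37 - 11*(-19)) = 6 - 8171/(37 + 209) = 6 - 8171/246 = -6695/246 ≈ -27.215)
(m*(-44 - 3))/M = (-(-44 - 3)/53)/(-6695/246) = -1/53*(-47)*(-246/6695) = (47/53)*(-246/6695) = -11562/354835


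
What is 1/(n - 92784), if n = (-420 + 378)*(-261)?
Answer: -1/81822 ≈ -1.2222e-5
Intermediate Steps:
n = 10962 (n = -42*(-261) = 10962)
1/(n - 92784) = 1/(10962 - 92784) = 1/(-81822) = -1/81822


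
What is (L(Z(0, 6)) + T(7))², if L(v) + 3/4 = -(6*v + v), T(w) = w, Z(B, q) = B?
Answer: 625/16 ≈ 39.063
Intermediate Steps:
L(v) = -¾ - 7*v (L(v) = -¾ - (6*v + v) = -¾ - 7*v)
(L(Z(0, 6)) + T(7))² = ((-¾ - 7*0) + 7)² = ((-¾ + 0) + 7)² = (-¾ + 7)² = (25/4)² = 625/16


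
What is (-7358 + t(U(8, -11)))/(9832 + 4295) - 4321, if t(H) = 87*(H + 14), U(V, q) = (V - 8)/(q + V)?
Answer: -61048907/14127 ≈ -4321.4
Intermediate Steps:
U(V, q) = (-8 + V)/(V + q)
t(H) = 1218 + 87*H (t(H) = 87*(14 + H) = 1218 + 87*H)
(-7358 + t(U(8, -11)))/(9832 + 4295) - 4321 = (-7358 + (1218 + 87*((-8 + 8)/(8 - 11))))/(9832 + 4295) - 4321 = (-7358 + (1218 + 87*(0/(-3))))/14127 - 4321 = (-7358 + (1218 + 87*(-1/3*0)))*(1/14127) - 4321 = (-7358 + (1218 + 87*0))*(1/14127) - 4321 = (-7358 + (1218 + 0))*(1/14127) - 4321 = (-7358 + 1218)*(1/14127) - 4321 = -6140*1/14127 - 4321 = -6140/14127 - 4321 = -61048907/14127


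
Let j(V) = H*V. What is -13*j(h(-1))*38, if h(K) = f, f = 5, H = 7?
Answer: -17290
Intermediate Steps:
h(K) = 5
j(V) = 7*V
-13*j(h(-1))*38 = -91*5*38 = -13*35*38 = -455*38 = -17290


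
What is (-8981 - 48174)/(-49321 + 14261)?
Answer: 11431/7012 ≈ 1.6302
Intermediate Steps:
(-8981 - 48174)/(-49321 + 14261) = -57155/(-35060) = -57155*(-1/35060) = 11431/7012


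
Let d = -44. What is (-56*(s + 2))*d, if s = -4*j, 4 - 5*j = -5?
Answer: -64064/5 ≈ -12813.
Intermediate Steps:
j = 9/5 (j = ⅘ - ⅕*(-5) = ⅘ + 1 = 9/5 ≈ 1.8000)
s = -36/5 (s = -4*9/5 = -36/5 ≈ -7.2000)
(-56*(s + 2))*d = -56*(-36/5 + 2)*(-44) = -56*(-26)/5*(-44) = -28*(-52/5)*(-44) = (1456/5)*(-44) = -64064/5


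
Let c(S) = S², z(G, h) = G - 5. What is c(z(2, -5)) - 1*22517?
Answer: -22508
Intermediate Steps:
z(G, h) = -5 + G
c(z(2, -5)) - 1*22517 = (-5 + 2)² - 1*22517 = (-3)² - 22517 = 9 - 22517 = -22508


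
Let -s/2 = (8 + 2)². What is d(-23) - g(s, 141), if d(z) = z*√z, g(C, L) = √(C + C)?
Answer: I*(-20 - 23*√23) ≈ -130.3*I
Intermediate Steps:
s = -200 (s = -2*(8 + 2)² = -2*10² = -2*100 = -200)
g(C, L) = √2*√C (g(C, L) = √(2*C) = √2*√C)
d(z) = z^(3/2)
d(-23) - g(s, 141) = (-23)^(3/2) - √2*√(-200) = -23*I*√23 - √2*10*I*√2 = -23*I*√23 - 20*I = -20*I - 23*I*√23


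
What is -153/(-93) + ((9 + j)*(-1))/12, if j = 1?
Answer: 151/186 ≈ 0.81183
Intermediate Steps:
-153/(-93) + ((9 + j)*(-1))/12 = -153/(-93) + ((9 + 1)*(-1))/12 = -153*(-1/93) + (10*(-1))*(1/12) = 51/31 - 10*1/12 = 51/31 - ⅚ = 151/186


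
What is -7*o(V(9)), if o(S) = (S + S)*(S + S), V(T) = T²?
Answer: -183708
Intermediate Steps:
o(S) = 4*S² (o(S) = (2*S)*(2*S) = 4*S²)
-7*o(V(9)) = -28*(9²)² = -28*81² = -28*6561 = -7*26244 = -183708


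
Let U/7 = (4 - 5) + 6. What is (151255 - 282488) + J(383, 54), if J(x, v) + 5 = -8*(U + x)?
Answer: -134582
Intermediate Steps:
U = 35 (U = 7*((4 - 5) + 6) = 7*(-1 + 6) = 7*5 = 35)
J(x, v) = -285 - 8*x (J(x, v) = -5 - 8*(35 + x) = -5 + (-280 - 8*x) = -285 - 8*x)
(151255 - 282488) + J(383, 54) = (151255 - 282488) + (-285 - 8*383) = -131233 + (-285 - 3064) = -131233 - 3349 = -134582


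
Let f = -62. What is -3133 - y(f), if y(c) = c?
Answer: -3071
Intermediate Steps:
-3133 - y(f) = -3133 - 1*(-62) = -3133 + 62 = -3071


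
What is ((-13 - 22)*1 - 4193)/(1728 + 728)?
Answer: -1057/614 ≈ -1.7215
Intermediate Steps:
((-13 - 22)*1 - 4193)/(1728 + 728) = (-35*1 - 4193)/2456 = (-35 - 4193)*(1/2456) = -4228*1/2456 = -1057/614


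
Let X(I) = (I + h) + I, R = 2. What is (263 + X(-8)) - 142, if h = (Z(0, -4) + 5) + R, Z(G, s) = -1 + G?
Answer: 111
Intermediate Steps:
h = 6 (h = ((-1 + 0) + 5) + 2 = (-1 + 5) + 2 = 4 + 2 = 6)
X(I) = 6 + 2*I (X(I) = (I + 6) + I = (6 + I) + I = 6 + 2*I)
(263 + X(-8)) - 142 = (263 + (6 + 2*(-8))) - 142 = (263 + (6 - 16)) - 142 = (263 - 10) - 142 = 253 - 142 = 111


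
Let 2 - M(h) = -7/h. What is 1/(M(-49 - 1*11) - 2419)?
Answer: -60/145027 ≈ -0.00041372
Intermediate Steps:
M(h) = 2 + 7/h (M(h) = 2 - (-7)/h = 2 + 7/h)
1/(M(-49 - 1*11) - 2419) = 1/((2 + 7/(-49 - 1*11)) - 2419) = 1/((2 + 7/(-49 - 11)) - 2419) = 1/((2 + 7/(-60)) - 2419) = 1/((2 + 7*(-1/60)) - 2419) = 1/((2 - 7/60) - 2419) = 1/(113/60 - 2419) = 1/(-145027/60) = -60/145027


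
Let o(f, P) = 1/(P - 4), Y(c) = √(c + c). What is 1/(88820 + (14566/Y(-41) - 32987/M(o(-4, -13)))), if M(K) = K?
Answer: 26633559/17301239377019 + 7283*I*√82/17301239377019 ≈ 1.5394e-6 + 3.8119e-9*I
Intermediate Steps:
Y(c) = √2*√c (Y(c) = √(2*c) = √2*√c)
o(f, P) = 1/(-4 + P)
1/(88820 + (14566/Y(-41) - 32987/M(o(-4, -13)))) = 1/(88820 + (14566/((√2*√(-41))) - 32987/(1/(-4 - 13)))) = 1/(88820 + (14566/((√2*(I*√41))) - 32987/(1/(-17)))) = 1/(88820 + (14566/((I*√82)) - 32987/(-1/17))) = 1/(88820 + (14566*(-I*√82/82) - 32987*(-17))) = 1/(88820 + (-7283*I*√82/41 + 560779)) = 1/(88820 + (560779 - 7283*I*√82/41)) = 1/(649599 - 7283*I*√82/41)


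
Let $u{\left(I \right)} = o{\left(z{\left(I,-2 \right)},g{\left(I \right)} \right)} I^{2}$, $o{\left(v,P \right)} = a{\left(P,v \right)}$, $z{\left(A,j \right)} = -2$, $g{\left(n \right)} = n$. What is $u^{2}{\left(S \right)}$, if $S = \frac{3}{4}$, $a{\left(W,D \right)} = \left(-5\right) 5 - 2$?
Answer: $\frac{59049}{256} \approx 230.66$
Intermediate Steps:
$a{\left(W,D \right)} = -27$ ($a{\left(W,D \right)} = -25 - 2 = -27$)
$o{\left(v,P \right)} = -27$
$S = \frac{3}{4}$ ($S = 3 \cdot \frac{1}{4} = \frac{3}{4} \approx 0.75$)
$u{\left(I \right)} = - 27 I^{2}$
$u^{2}{\left(S \right)} = \left(- 27 \left(\frac{3}{4}\right)^{2}\right)^{2} = \left(\left(-27\right) \frac{9}{16}\right)^{2} = \left(- \frac{243}{16}\right)^{2} = \frac{59049}{256}$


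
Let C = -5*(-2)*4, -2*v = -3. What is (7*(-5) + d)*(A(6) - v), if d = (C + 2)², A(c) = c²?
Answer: 119301/2 ≈ 59651.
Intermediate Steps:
v = 3/2 (v = -½*(-3) = 3/2 ≈ 1.5000)
C = 40 (C = 10*4 = 40)
d = 1764 (d = (40 + 2)² = 42² = 1764)
(7*(-5) + d)*(A(6) - v) = (7*(-5) + 1764)*(6² - 1*3/2) = (-35 + 1764)*(36 - 3/2) = 1729*(69/2) = 119301/2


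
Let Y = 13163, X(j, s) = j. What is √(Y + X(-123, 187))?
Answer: 4*√815 ≈ 114.19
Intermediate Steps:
√(Y + X(-123, 187)) = √(13163 - 123) = √13040 = 4*√815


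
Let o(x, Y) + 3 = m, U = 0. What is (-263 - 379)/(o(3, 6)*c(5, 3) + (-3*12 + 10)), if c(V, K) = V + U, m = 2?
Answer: 642/31 ≈ 20.710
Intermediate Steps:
o(x, Y) = -1 (o(x, Y) = -3 + 2 = -1)
c(V, K) = V (c(V, K) = V + 0 = V)
(-263 - 379)/(o(3, 6)*c(5, 3) + (-3*12 + 10)) = (-263 - 379)/(-1*5 + (-3*12 + 10)) = -642/(-5 + (-36 + 10)) = -642/(-5 - 26) = -642/(-31) = -642*(-1/31) = 642/31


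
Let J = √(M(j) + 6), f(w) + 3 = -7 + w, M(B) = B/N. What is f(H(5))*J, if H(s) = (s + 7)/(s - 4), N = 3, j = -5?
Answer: 2*√39/3 ≈ 4.1633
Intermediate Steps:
M(B) = B/3
H(s) = (7 + s)/(-4 + s)
f(w) = -10 + w (f(w) = -3 + (-7 + w) = -10 + w)
J = √39/3 (J = √((⅓)*(-5) + 6) = √(-5/3 + 6) = √(13/3) = √39/3 ≈ 2.0817)
f(H(5))*J = (-10 + (7 + 5)/(-4 + 5))*(√39/3) = (-10 + 12/1)*(√39/3) = (-10 + 1*12)*(√39/3) = (-10 + 12)*(√39/3) = 2*(√39/3) = 2*√39/3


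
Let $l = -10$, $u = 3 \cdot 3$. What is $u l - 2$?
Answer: $-92$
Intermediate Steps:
$u = 9$
$u l - 2 = 9 \left(-10\right) - 2 = -90 - 2 = -92$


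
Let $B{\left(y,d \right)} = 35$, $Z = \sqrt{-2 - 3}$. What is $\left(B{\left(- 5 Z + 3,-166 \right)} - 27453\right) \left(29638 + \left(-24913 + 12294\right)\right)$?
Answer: $-466626942$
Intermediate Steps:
$Z = i \sqrt{5}$ ($Z = \sqrt{-5} = i \sqrt{5} \approx 2.2361 i$)
$\left(B{\left(- 5 Z + 3,-166 \right)} - 27453\right) \left(29638 + \left(-24913 + 12294\right)\right) = \left(35 - 27453\right) \left(29638 + \left(-24913 + 12294\right)\right) = - 27418 \left(29638 - 12619\right) = \left(-27418\right) 17019 = -466626942$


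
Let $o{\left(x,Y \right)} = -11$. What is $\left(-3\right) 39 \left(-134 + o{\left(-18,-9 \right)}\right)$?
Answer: $16965$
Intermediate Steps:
$\left(-3\right) 39 \left(-134 + o{\left(-18,-9 \right)}\right) = \left(-3\right) 39 \left(-134 - 11\right) = \left(-117\right) \left(-145\right) = 16965$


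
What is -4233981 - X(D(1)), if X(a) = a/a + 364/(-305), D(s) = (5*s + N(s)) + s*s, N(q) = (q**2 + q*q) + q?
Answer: -1291364146/305 ≈ -4.2340e+6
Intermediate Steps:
N(q) = q + 2*q**2 (N(q) = (q**2 + q**2) + q = 2*q**2 + q = q + 2*q**2)
D(s) = s**2 + 5*s + s*(1 + 2*s) (D(s) = (5*s + s*(1 + 2*s)) + s*s = (5*s + s*(1 + 2*s)) + s**2 = s**2 + 5*s + s*(1 + 2*s))
X(a) = -59/305 (X(a) = 1 + 364*(-1/305) = 1 - 364/305 = -59/305)
-4233981 - X(D(1)) = -4233981 - 1*(-59/305) = -4233981 + 59/305 = -1291364146/305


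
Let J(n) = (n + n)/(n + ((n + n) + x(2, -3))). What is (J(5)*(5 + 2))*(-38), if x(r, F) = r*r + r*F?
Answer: -2660/13 ≈ -204.62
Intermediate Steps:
x(r, F) = r**2 + F*r
J(n) = 2*n/(-2 + 3*n) (J(n) = (n + n)/(n + ((n + n) + 2*(-3 + 2))) = (2*n)/(n + (2*n + 2*(-1))) = (2*n)/(n + (2*n - 2)) = (2*n)/(n + (-2 + 2*n)) = (2*n)/(-2 + 3*n) = 2*n/(-2 + 3*n))
(J(5)*(5 + 2))*(-38) = ((2*5/(-2 + 3*5))*(5 + 2))*(-38) = ((2*5/(-2 + 15))*7)*(-38) = ((2*5/13)*7)*(-38) = ((2*5*(1/13))*7)*(-38) = ((10/13)*7)*(-38) = (70/13)*(-38) = -2660/13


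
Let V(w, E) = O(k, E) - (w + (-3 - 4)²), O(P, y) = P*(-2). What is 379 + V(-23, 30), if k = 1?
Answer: 351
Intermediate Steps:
O(P, y) = -2*P
V(w, E) = -51 - w (V(w, E) = -2*1 - (w + (-3 - 4)²) = -2 - (w + (-7)²) = -2 - (w + 49) = -2 - (49 + w) = -2 + (-49 - w) = -51 - w)
379 + V(-23, 30) = 379 + (-51 - 1*(-23)) = 379 + (-51 + 23) = 379 - 28 = 351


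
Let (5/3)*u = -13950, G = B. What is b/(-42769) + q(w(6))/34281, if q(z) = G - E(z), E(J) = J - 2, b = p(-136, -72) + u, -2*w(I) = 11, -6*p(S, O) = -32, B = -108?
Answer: 188300569/977442726 ≈ 0.19265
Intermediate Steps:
p(S, O) = 16/3 (p(S, O) = -1/6*(-32) = 16/3)
G = -108
w(I) = -11/2 (w(I) = -1/2*11 = -11/2)
u = -8370 (u = (3/5)*(-13950) = -8370)
b = -25094/3 (b = 16/3 - 8370 = -25094/3 ≈ -8364.7)
E(J) = -2 + J
q(z) = -106 - z (q(z) = -108 - (-2 + z) = -108 + (2 - z) = -106 - z)
b/(-42769) + q(w(6))/34281 = -25094/3/(-42769) + (-106 - 1*(-11/2))/34281 = -25094/3*(-1/42769) + (-106 + 11/2)*(1/34281) = 25094/128307 - 201/2*1/34281 = 25094/128307 - 67/22854 = 188300569/977442726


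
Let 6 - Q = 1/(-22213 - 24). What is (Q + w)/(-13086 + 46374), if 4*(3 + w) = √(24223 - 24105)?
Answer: 8339/92528157 + √118/133152 ≈ 0.00017171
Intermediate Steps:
w = -3 + √118/4 (w = -3 + √(24223 - 24105)/4 = -3 + √118/4 ≈ -0.28431)
Q = 133423/22237 (Q = 6 - 1/(-22213 - 24) = 6 - 1/(-22237) = 6 - 1*(-1/22237) = 6 + 1/22237 = 133423/22237 ≈ 6.0000)
(Q + w)/(-13086 + 46374) = (133423/22237 + (-3 + √118/4))/(-13086 + 46374) = (66712/22237 + √118/4)/33288 = (66712/22237 + √118/4)*(1/33288) = 8339/92528157 + √118/133152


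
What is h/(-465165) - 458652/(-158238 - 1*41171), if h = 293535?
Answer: 3440340817/2061290833 ≈ 1.6690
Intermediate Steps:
h/(-465165) - 458652/(-158238 - 1*41171) = 293535/(-465165) - 458652/(-158238 - 1*41171) = 293535*(-1/465165) - 458652/(-158238 - 41171) = -6523/10337 - 458652/(-199409) = -6523/10337 - 458652*(-1/199409) = -6523/10337 + 458652/199409 = 3440340817/2061290833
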